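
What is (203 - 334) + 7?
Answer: -124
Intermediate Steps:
(203 - 334) + 7 = -131 + 7 = -124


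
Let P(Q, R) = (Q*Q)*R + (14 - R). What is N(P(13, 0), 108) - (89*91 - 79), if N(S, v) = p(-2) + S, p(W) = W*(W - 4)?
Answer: -7994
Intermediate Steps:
p(W) = W*(-4 + W)
P(Q, R) = 14 - R + R*Q**2 (P(Q, R) = Q**2*R + (14 - R) = R*Q**2 + (14 - R) = 14 - R + R*Q**2)
N(S, v) = 12 + S (N(S, v) = -2*(-4 - 2) + S = -2*(-6) + S = 12 + S)
N(P(13, 0), 108) - (89*91 - 79) = (12 + (14 - 1*0 + 0*13**2)) - (89*91 - 79) = (12 + (14 + 0 + 0*169)) - (8099 - 79) = (12 + (14 + 0 + 0)) - 1*8020 = (12 + 14) - 8020 = 26 - 8020 = -7994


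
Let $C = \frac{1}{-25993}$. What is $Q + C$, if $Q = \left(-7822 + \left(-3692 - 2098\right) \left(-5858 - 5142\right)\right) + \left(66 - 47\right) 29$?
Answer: $\frac{1655305174896}{25993} \approx 6.3683 \cdot 10^{7}$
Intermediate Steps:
$C = - \frac{1}{25993} \approx -3.8472 \cdot 10^{-5}$
$Q = 63682729$ ($Q = \left(-7822 - -63690000\right) + 19 \cdot 29 = \left(-7822 + 63690000\right) + 551 = 63682178 + 551 = 63682729$)
$Q + C = 63682729 - \frac{1}{25993} = \frac{1655305174896}{25993}$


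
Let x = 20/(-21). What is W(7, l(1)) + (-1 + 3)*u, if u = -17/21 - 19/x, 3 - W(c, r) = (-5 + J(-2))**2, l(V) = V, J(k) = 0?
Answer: 3419/210 ≈ 16.281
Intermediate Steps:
x = -20/21 (x = 20*(-1/21) = -20/21 ≈ -0.95238)
W(c, r) = -22 (W(c, r) = 3 - (-5 + 0)**2 = 3 - 1*(-5)**2 = 3 - 1*25 = 3 - 25 = -22)
u = 8039/420 (u = -17/21 - 19/(-20/21) = -17*1/21 - 19*(-21/20) = -17/21 + 399/20 = 8039/420 ≈ 19.140)
W(7, l(1)) + (-1 + 3)*u = -22 + (-1 + 3)*(8039/420) = -22 + 2*(8039/420) = -22 + 8039/210 = 3419/210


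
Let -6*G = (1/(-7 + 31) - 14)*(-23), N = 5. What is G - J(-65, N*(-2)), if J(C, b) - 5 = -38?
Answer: -2953/144 ≈ -20.507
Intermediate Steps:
J(C, b) = -33 (J(C, b) = 5 - 38 = -33)
G = -7705/144 (G = -(1/(-7 + 31) - 14)*(-23)/6 = -(1/24 - 14)*(-23)/6 = -(-335)*(-23)/144 = -1/6*7705/24 = -7705/144 ≈ -53.507)
G - J(-65, N*(-2)) = -7705/144 - 1*(-33) = -7705/144 + 33 = -2953/144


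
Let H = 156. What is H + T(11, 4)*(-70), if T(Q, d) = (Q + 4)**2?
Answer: -15594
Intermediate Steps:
T(Q, d) = (4 + Q)**2
H + T(11, 4)*(-70) = 156 + (4 + 11)**2*(-70) = 156 + 15**2*(-70) = 156 + 225*(-70) = 156 - 15750 = -15594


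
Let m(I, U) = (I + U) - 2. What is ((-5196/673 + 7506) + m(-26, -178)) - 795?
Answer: 4372669/673 ≈ 6497.3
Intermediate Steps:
m(I, U) = -2 + I + U
((-5196/673 + 7506) + m(-26, -178)) - 795 = ((-5196/673 + 7506) + (-2 - 26 - 178)) - 795 = ((-5196*1/673 + 7506) - 206) - 795 = ((-5196/673 + 7506) - 206) - 795 = (5046342/673 - 206) - 795 = 4907704/673 - 795 = 4372669/673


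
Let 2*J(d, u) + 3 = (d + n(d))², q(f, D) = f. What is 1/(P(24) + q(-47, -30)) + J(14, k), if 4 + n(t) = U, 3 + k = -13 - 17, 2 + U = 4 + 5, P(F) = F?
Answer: 3288/23 ≈ 142.96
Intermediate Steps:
U = 7 (U = -2 + (4 + 5) = -2 + 9 = 7)
k = -33 (k = -3 + (-13 - 17) = -3 - 30 = -33)
n(t) = 3 (n(t) = -4 + 7 = 3)
J(d, u) = -3/2 + (3 + d)²/2 (J(d, u) = -3/2 + (d + 3)²/2 = -3/2 + (3 + d)²/2)
1/(P(24) + q(-47, -30)) + J(14, k) = 1/(24 - 47) + (-3/2 + (3 + 14)²/2) = 1/(-23) + (-3/2 + (½)*17²) = -1/23 + (-3/2 + (½)*289) = -1/23 + (-3/2 + 289/2) = -1/23 + 143 = 3288/23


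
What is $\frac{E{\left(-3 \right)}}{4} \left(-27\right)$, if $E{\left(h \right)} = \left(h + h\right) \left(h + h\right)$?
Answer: $-243$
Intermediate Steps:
$E{\left(h \right)} = 4 h^{2}$ ($E{\left(h \right)} = 2 h 2 h = 4 h^{2}$)
$\frac{E{\left(-3 \right)}}{4} \left(-27\right) = \frac{4 \left(-3\right)^{2}}{4} \left(-27\right) = 4 \cdot 9 \cdot \frac{1}{4} \left(-27\right) = 36 \cdot \frac{1}{4} \left(-27\right) = 9 \left(-27\right) = -243$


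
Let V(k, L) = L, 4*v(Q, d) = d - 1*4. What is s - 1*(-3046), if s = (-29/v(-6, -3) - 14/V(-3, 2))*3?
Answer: 21523/7 ≈ 3074.7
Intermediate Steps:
v(Q, d) = -1 + d/4 (v(Q, d) = (d - 1*4)/4 = (d - 4)/4 = (-4 + d)/4 = -1 + d/4)
s = 201/7 (s = (-29/(-1 + (¼)*(-3)) - 14/2)*3 = (-29/(-1 - ¾) - 14*½)*3 = (-29/(-7/4) - 7)*3 = (-29*(-4/7) - 7)*3 = (116/7 - 7)*3 = (67/7)*3 = 201/7 ≈ 28.714)
s - 1*(-3046) = 201/7 - 1*(-3046) = 201/7 + 3046 = 21523/7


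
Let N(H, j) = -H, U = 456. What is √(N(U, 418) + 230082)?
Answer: 3*√25514 ≈ 479.19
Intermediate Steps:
√(N(U, 418) + 230082) = √(-1*456 + 230082) = √(-456 + 230082) = √229626 = 3*√25514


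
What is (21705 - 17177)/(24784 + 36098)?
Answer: 2264/30441 ≈ 0.074373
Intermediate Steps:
(21705 - 17177)/(24784 + 36098) = 4528/60882 = 4528*(1/60882) = 2264/30441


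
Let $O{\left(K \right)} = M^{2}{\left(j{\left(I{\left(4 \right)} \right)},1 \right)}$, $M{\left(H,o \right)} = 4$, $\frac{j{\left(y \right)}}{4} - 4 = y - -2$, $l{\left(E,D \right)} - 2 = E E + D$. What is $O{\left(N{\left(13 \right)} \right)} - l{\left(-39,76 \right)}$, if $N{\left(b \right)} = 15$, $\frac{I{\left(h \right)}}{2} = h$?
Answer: $-1583$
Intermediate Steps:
$l{\left(E,D \right)} = 2 + D + E^{2}$ ($l{\left(E,D \right)} = 2 + \left(E E + D\right) = 2 + \left(E^{2} + D\right) = 2 + \left(D + E^{2}\right) = 2 + D + E^{2}$)
$I{\left(h \right)} = 2 h$
$j{\left(y \right)} = 24 + 4 y$ ($j{\left(y \right)} = 16 + 4 \left(y - -2\right) = 16 + 4 \left(y + 2\right) = 16 + 4 \left(2 + y\right) = 16 + \left(8 + 4 y\right) = 24 + 4 y$)
$O{\left(K \right)} = 16$ ($O{\left(K \right)} = 4^{2} = 16$)
$O{\left(N{\left(13 \right)} \right)} - l{\left(-39,76 \right)} = 16 - \left(2 + 76 + \left(-39\right)^{2}\right) = 16 - \left(2 + 76 + 1521\right) = 16 - 1599 = -1583$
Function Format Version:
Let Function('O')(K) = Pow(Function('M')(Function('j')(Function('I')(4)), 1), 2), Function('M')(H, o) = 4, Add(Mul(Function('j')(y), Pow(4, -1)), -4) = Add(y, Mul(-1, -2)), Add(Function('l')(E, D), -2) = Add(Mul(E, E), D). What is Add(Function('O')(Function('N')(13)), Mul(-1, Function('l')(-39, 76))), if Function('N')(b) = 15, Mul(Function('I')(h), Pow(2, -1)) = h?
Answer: -1583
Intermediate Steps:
Function('l')(E, D) = Add(2, D, Pow(E, 2)) (Function('l')(E, D) = Add(2, Add(Mul(E, E), D)) = Add(2, Add(Pow(E, 2), D)) = Add(2, Add(D, Pow(E, 2))) = Add(2, D, Pow(E, 2)))
Function('I')(h) = Mul(2, h)
Function('j')(y) = Add(24, Mul(4, y)) (Function('j')(y) = Add(16, Mul(4, Add(y, Mul(-1, -2)))) = Add(16, Mul(4, Add(y, 2))) = Add(16, Mul(4, Add(2, y))) = Add(16, Add(8, Mul(4, y))) = Add(24, Mul(4, y)))
Function('O')(K) = 16 (Function('O')(K) = Pow(4, 2) = 16)
Add(Function('O')(Function('N')(13)), Mul(-1, Function('l')(-39, 76))) = Add(16, Mul(-1, Add(2, 76, Pow(-39, 2)))) = Add(16, Mul(-1, Add(2, 76, 1521))) = Add(16, Mul(-1, 1599)) = Add(16, -1599) = -1583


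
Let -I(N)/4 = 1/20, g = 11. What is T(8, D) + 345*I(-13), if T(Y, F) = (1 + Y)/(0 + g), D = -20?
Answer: -750/11 ≈ -68.182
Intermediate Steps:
I(N) = -⅕ (I(N) = -4/20 = -4*1/20 = -⅕)
T(Y, F) = 1/11 + Y/11 (T(Y, F) = (1 + Y)/(0 + 11) = (1 + Y)/11 = (1 + Y)*(1/11) = 1/11 + Y/11)
T(8, D) + 345*I(-13) = (1/11 + (1/11)*8) + 345*(-⅕) = (1/11 + 8/11) - 69 = 9/11 - 69 = -750/11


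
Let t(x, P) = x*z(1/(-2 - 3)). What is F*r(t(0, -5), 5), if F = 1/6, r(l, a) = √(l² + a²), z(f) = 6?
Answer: ⅚ ≈ 0.83333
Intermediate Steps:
t(x, P) = 6*x (t(x, P) = x*6 = 6*x)
r(l, a) = √(a² + l²)
F = ⅙ (F = 1*(⅙) = ⅙ ≈ 0.16667)
F*r(t(0, -5), 5) = √(5² + (6*0)²)/6 = √(25 + 0²)/6 = √(25 + 0)/6 = √25/6 = (⅙)*5 = ⅚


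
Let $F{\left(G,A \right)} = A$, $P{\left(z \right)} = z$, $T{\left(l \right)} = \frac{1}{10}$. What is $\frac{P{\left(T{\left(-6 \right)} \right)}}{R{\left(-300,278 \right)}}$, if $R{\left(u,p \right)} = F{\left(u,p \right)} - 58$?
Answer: $\frac{1}{2200} \approx 0.00045455$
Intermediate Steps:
$T{\left(l \right)} = \frac{1}{10}$
$R{\left(u,p \right)} = -58 + p$ ($R{\left(u,p \right)} = p - 58 = -58 + p$)
$\frac{P{\left(T{\left(-6 \right)} \right)}}{R{\left(-300,278 \right)}} = \frac{1}{10 \left(-58 + 278\right)} = \frac{1}{10 \cdot 220} = \frac{1}{10} \cdot \frac{1}{220} = \frac{1}{2200}$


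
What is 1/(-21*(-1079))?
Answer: 1/22659 ≈ 4.4133e-5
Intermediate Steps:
1/(-21*(-1079)) = 1/22659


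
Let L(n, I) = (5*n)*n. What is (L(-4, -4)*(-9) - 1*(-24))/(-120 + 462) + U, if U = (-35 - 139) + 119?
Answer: -3251/57 ≈ -57.035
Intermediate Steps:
L(n, I) = 5*n**2
U = -55 (U = -174 + 119 = -55)
(L(-4, -4)*(-9) - 1*(-24))/(-120 + 462) + U = ((5*(-4)**2)*(-9) - 1*(-24))/(-120 + 462) - 55 = ((5*16)*(-9) + 24)/342 - 55 = (80*(-9) + 24)/342 - 55 = (-720 + 24)/342 - 55 = (1/342)*(-696) - 55 = -116/57 - 55 = -3251/57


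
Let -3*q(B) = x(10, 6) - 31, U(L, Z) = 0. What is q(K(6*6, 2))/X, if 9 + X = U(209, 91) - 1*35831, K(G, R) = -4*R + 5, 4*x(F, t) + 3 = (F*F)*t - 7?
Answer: 233/215040 ≈ 0.0010835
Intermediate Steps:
x(F, t) = -5/2 + t*F**2/4 (x(F, t) = -3/4 + ((F*F)*t - 7)/4 = -3/4 + (F**2*t - 7)/4 = -3/4 + (t*F**2 - 7)/4 = -3/4 + (-7 + t*F**2)/4 = -3/4 + (-7/4 + t*F**2/4) = -5/2 + t*F**2/4)
K(G, R) = 5 - 4*R
q(B) = -233/6 (q(B) = -((-5/2 + (1/4)*6*10**2) - 31)/3 = -((-5/2 + (1/4)*6*100) - 31)/3 = -((-5/2 + 150) - 31)/3 = -(295/2 - 31)/3 = -1/3*233/2 = -233/6)
X = -35840 (X = -9 + (0 - 1*35831) = -9 + (0 - 35831) = -9 - 35831 = -35840)
q(K(6*6, 2))/X = -233/6/(-35840) = -233/6*(-1/35840) = 233/215040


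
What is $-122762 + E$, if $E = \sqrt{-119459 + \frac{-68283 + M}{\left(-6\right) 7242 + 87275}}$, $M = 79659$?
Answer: $-122762 + \frac{i \sqrt{229415174616563}}{43823} \approx -1.2276 \cdot 10^{5} + 345.63 i$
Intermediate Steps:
$E = \frac{i \sqrt{229415174616563}}{43823}$ ($E = \sqrt{-119459 + \frac{-68283 + 79659}{\left(-6\right) 7242 + 87275}} = \sqrt{-119459 + \frac{11376}{-43452 + 87275}} = \sqrt{-119459 + \frac{11376}{43823}} = \sqrt{- \frac{5235040381}{43823}} = \frac{i \sqrt{229415174616563}}{43823} \approx 345.63 i$)
$-122762 + E = -122762 + \frac{i \sqrt{229415174616563}}{43823}$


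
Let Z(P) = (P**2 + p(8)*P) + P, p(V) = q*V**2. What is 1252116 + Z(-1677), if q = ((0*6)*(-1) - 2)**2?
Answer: 3633456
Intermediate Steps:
q = 4 (q = (0*(-1) - 2)**2 = (0 - 2)**2 = (-2)**2 = 4)
p(V) = 4*V**2
Z(P) = P**2 + 257*P (Z(P) = (P**2 + (4*8**2)*P) + P = (P**2 + (4*64)*P) + P = (P**2 + 256*P) + P = P**2 + 257*P)
1252116 + Z(-1677) = 1252116 - 1677*(257 - 1677) = 1252116 - 1677*(-1420) = 1252116 + 2381340 = 3633456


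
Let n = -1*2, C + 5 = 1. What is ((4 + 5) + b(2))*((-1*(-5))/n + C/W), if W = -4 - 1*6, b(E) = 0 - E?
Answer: -147/10 ≈ -14.700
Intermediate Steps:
C = -4 (C = -5 + 1 = -4)
b(E) = -E
W = -10 (W = -4 - 6 = -10)
n = -2
((4 + 5) + b(2))*((-1*(-5))/n + C/W) = ((4 + 5) - 1*2)*(-1*(-5)/(-2) - 4/(-10)) = (9 - 2)*(5*(-1/2) - 4*(-1/10)) = 7*(-5/2 + 2/5) = 7*(-21/10) = -147/10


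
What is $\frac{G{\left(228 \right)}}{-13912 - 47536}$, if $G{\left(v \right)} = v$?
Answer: $- \frac{57}{15362} \approx -0.0037105$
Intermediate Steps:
$\frac{G{\left(228 \right)}}{-13912 - 47536} = \frac{228}{-13912 - 47536} = \frac{228}{-61448} = 228 \left(- \frac{1}{61448}\right) = - \frac{57}{15362}$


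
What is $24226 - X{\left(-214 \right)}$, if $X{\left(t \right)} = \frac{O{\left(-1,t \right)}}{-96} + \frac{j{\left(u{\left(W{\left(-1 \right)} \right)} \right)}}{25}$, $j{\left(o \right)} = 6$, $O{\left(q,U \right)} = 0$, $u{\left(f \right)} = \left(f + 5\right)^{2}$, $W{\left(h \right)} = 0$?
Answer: $\frac{605644}{25} \approx 24226.0$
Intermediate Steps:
$u{\left(f \right)} = \left(5 + f\right)^{2}$
$X{\left(t \right)} = \frac{6}{25}$ ($X{\left(t \right)} = \frac{0}{-96} + \frac{6}{25} = 0 \left(- \frac{1}{96}\right) + 6 \cdot \frac{1}{25} = 0 + \frac{6}{25} = \frac{6}{25}$)
$24226 - X{\left(-214 \right)} = 24226 - \frac{6}{25} = \frac{605644}{25}$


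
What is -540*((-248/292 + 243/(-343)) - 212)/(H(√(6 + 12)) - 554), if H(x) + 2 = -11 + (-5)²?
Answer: -1443763710/6785569 ≈ -212.77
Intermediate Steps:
H(x) = 12 (H(x) = -2 + (-11 + (-5)²) = -2 + (-11 + 25) = -2 + 14 = 12)
-540*((-248/292 + 243/(-343)) - 212)/(H(√(6 + 12)) - 554) = -540*((-248/292 + 243/(-343)) - 212)/(12 - 554) = -540*((-248*1/292 + 243*(-1/343)) - 212)/(-542) = -540*((-62/73 - 243/343) - 212)*(-1)/542 = -540*(-39005/25039 - 212)*(-1)/542 = -(-2887527420)*(-1)/(25039*542) = -540*5347273/13571138 = -1443763710/6785569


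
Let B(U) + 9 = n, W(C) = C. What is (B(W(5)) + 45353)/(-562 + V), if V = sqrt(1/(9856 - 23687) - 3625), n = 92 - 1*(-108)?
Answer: -88503628492/1104643935 - 45544*I*sqrt(43340627966)/1104643935 ≈ -80.12 - 8.5833*I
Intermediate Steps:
n = 200 (n = 92 + 108 = 200)
V = 4*I*sqrt(43340627966)/13831 (V = sqrt(1/(-13831) - 3625) = sqrt(-1/13831 - 3625) = sqrt(-50137376/13831) = 4*I*sqrt(43340627966)/13831 ≈ 60.208*I)
B(U) = 191 (B(U) = -9 + 200 = 191)
(B(W(5)) + 45353)/(-562 + V) = (191 + 45353)/(-562 + 4*I*sqrt(43340627966)/13831) = 45544/(-562 + 4*I*sqrt(43340627966)/13831)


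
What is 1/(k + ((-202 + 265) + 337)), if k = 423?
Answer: 1/823 ≈ 0.0012151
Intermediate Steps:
1/(k + ((-202 + 265) + 337)) = 1/(423 + ((-202 + 265) + 337)) = 1/(423 + (63 + 337)) = 1/(423 + 400) = 1/823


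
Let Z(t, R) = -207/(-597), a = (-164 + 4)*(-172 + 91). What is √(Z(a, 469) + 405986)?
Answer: √16077465317/199 ≈ 637.17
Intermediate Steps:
a = 12960 (a = -160*(-81) = 12960)
Z(t, R) = 69/199 (Z(t, R) = -207*(-1/597) = 69/199)
√(Z(a, 469) + 405986) = √(69/199 + 405986) = √(80791283/199) = √16077465317/199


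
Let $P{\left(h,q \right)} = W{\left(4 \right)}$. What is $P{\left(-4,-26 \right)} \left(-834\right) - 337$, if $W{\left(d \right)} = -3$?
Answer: $2165$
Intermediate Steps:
$P{\left(h,q \right)} = -3$
$P{\left(-4,-26 \right)} \left(-834\right) - 337 = \left(-3\right) \left(-834\right) - 337 = 2502 - 337 = 2165$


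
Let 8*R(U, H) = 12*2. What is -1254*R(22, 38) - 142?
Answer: -3904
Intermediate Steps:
R(U, H) = 3 (R(U, H) = (12*2)/8 = (⅛)*24 = 3)
-1254*R(22, 38) - 142 = -1254*3 - 142 = -3762 - 142 = -3904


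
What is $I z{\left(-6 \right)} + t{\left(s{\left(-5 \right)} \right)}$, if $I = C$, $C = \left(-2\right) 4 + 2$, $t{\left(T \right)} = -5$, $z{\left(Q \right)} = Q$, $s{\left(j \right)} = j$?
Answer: $31$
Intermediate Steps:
$C = -6$ ($C = -8 + 2 = -6$)
$I = -6$
$I z{\left(-6 \right)} + t{\left(s{\left(-5 \right)} \right)} = \left(-6\right) \left(-6\right) - 5 = 36 - 5 = 31$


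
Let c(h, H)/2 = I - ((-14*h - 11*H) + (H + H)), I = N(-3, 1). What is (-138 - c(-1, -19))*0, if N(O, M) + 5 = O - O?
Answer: 0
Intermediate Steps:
N(O, M) = -5 (N(O, M) = -5 + (O - O) = -5 + 0 = -5)
I = -5
c(h, H) = -10 + 18*H + 28*h (c(h, H) = 2*(-5 - ((-14*h - 11*H) + (H + H))) = 2*(-5 - ((-14*h - 11*H) + 2*H)) = 2*(-5 - (-14*h - 9*H)) = 2*(-5 + (9*H + 14*h)) = 2*(-5 + 9*H + 14*h) = -10 + 18*H + 28*h)
(-138 - c(-1, -19))*0 = (-138 - (-10 + 18*(-19) + 28*(-1)))*0 = (-138 - (-10 - 342 - 28))*0 = (-138 - 1*(-380))*0 = (-138 + 380)*0 = 242*0 = 0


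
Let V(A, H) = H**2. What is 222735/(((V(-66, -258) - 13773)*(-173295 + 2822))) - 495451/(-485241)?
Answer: 1486224512711786/1455632444809821 ≈ 1.0210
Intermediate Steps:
222735/(((V(-66, -258) - 13773)*(-173295 + 2822))) - 495451/(-485241) = 222735/((((-258)**2 - 13773)*(-173295 + 2822))) - 495451/(-485241) = 222735/(((66564 - 13773)*(-170473))) - 495451*(-1/485241) = 222735/((52791*(-170473))) + 495451/485241 = 222735/(-8999440143) + 495451/485241 = 222735*(-1/8999440143) + 495451/485241 = -74245/2999813381 + 495451/485241 = 1486224512711786/1455632444809821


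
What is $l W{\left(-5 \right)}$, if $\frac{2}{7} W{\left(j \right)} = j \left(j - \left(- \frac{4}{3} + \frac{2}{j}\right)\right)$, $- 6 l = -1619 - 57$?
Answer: $\frac{143717}{9} \approx 15969.0$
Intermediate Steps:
$l = \frac{838}{3}$ ($l = - \frac{-1619 - 57}{6} = \left(- \frac{1}{6}\right) \left(-1676\right) = \frac{838}{3} \approx 279.33$)
$W{\left(j \right)} = \frac{7 j \left(\frac{4}{3} + j - \frac{2}{j}\right)}{2}$ ($W{\left(j \right)} = \frac{7 j \left(j - \left(- \frac{4}{3} + \frac{2}{j}\right)\right)}{2} = \frac{7 j \left(j + \left(\frac{4}{3} - \frac{2}{j}\right)\right)}{2} = \frac{7 j \left(\frac{4}{3} + j - \frac{2}{j}\right)}{2}$)
$l W{\left(-5 \right)} = \frac{838 \left(-7 + \frac{7 \left(-5\right)^{2}}{2} + \frac{14}{3} \left(-5\right)\right)}{3} = \frac{838 \left(-7 + \frac{7}{2} \cdot 25 - \frac{70}{3}\right)}{3} = \frac{838 \left(-7 + \frac{175}{2} - \frac{70}{3}\right)}{3} = \frac{838}{3} \cdot \frac{343}{6} = \frac{143717}{9}$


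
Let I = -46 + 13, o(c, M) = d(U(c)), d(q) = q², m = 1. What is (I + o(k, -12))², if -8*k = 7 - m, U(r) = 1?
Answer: 1024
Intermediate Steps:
k = -¾ (k = -(7 - 1*1)/8 = -(7 - 1)/8 = -⅛*6 = -¾ ≈ -0.75000)
o(c, M) = 1 (o(c, M) = 1² = 1)
I = -33
(I + o(k, -12))² = (-33 + 1)² = (-32)² = 1024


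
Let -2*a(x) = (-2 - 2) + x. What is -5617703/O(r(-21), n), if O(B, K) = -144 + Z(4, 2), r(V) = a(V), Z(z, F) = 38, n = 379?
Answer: 5617703/106 ≈ 52997.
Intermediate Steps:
a(x) = 2 - x/2 (a(x) = -((-2 - 2) + x)/2 = -(-4 + x)/2 = 2 - x/2)
r(V) = 2 - V/2
O(B, K) = -106 (O(B, K) = -144 + 38 = -106)
-5617703/O(r(-21), n) = -5617703/(-106) = -5617703*(-1/106) = 5617703/106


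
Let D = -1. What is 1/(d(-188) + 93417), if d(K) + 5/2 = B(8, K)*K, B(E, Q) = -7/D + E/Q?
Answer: 2/184213 ≈ 1.0857e-5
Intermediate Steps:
B(E, Q) = 7 + E/Q (B(E, Q) = -7/(-1) + E/Q = -7*(-1) + E/Q = 7 + E/Q)
d(K) = -5/2 + K*(7 + 8/K) (d(K) = -5/2 + (7 + 8/K)*K = -5/2 + K*(7 + 8/K))
1/(d(-188) + 93417) = 1/((11/2 + 7*(-188)) + 93417) = 1/((11/2 - 1316) + 93417) = 1/(-2621/2 + 93417) = 1/(184213/2) = 2/184213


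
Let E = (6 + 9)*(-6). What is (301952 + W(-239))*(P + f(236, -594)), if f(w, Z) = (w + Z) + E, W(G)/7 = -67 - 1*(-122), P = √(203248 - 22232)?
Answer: -135446976 + 6651414*√374 ≈ -6.8148e+6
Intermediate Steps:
E = -90 (E = 15*(-6) = -90)
P = 22*√374 (P = √181016 = 22*√374 ≈ 425.46)
W(G) = 385 (W(G) = 7*(-67 - 1*(-122)) = 7*(-67 + 122) = 7*55 = 385)
f(w, Z) = -90 + Z + w (f(w, Z) = (w + Z) - 90 = (Z + w) - 90 = -90 + Z + w)
(301952 + W(-239))*(P + f(236, -594)) = (301952 + 385)*(22*√374 + (-90 - 594 + 236)) = 302337*(22*√374 - 448) = 302337*(-448 + 22*√374) = -135446976 + 6651414*√374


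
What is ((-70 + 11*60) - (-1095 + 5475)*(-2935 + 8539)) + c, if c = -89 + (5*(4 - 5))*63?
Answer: -24545334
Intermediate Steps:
c = -404 (c = -89 + (5*(-1))*63 = -89 - 5*63 = -89 - 315 = -404)
((-70 + 11*60) - (-1095 + 5475)*(-2935 + 8539)) + c = ((-70 + 11*60) - (-1095 + 5475)*(-2935 + 8539)) - 404 = ((-70 + 660) - 4380*5604) - 404 = (590 - 1*24545520) - 404 = (590 - 24545520) - 404 = -24544930 - 404 = -24545334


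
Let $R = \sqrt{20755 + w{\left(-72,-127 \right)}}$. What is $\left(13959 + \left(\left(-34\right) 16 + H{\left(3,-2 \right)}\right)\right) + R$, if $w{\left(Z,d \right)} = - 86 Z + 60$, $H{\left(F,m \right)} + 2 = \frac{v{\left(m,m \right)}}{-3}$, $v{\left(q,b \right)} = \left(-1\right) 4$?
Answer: $\frac{40243}{3} + \sqrt{27007} \approx 13579.0$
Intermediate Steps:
$v{\left(q,b \right)} = -4$
$H{\left(F,m \right)} = - \frac{2}{3}$ ($H{\left(F,m \right)} = -2 - \frac{4}{-3} = -2 - - \frac{4}{3} = -2 + \frac{4}{3} = - \frac{2}{3}$)
$w{\left(Z,d \right)} = 60 - 86 Z$
$R = \sqrt{27007}$ ($R = \sqrt{20755 + \left(60 - -6192\right)} = \sqrt{20755 + \left(60 + 6192\right)} = \sqrt{20755 + 6252} = \sqrt{27007} \approx 164.34$)
$\left(13959 + \left(\left(-34\right) 16 + H{\left(3,-2 \right)}\right)\right) + R = \left(13959 - \frac{1634}{3}\right) + \sqrt{27007} = \frac{40243}{3} + \sqrt{27007}$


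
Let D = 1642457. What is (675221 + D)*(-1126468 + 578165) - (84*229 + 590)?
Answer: -1270789820260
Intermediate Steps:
(675221 + D)*(-1126468 + 578165) - (84*229 + 590) = (675221 + 1642457)*(-1126468 + 578165) - (84*229 + 590) = 2317678*(-548303) - (19236 + 590) = -1270789800434 - 1*19826 = -1270789800434 - 19826 = -1270789820260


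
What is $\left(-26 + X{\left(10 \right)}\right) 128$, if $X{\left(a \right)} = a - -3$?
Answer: $-1664$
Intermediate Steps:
$X{\left(a \right)} = 3 + a$ ($X{\left(a \right)} = a + 3 = 3 + a$)
$\left(-26 + X{\left(10 \right)}\right) 128 = \left(-26 + \left(3 + 10\right)\right) 128 = \left(-26 + 13\right) 128 = \left(-13\right) 128 = -1664$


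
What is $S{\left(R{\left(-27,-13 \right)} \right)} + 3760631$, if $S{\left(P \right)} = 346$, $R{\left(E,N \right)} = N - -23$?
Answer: $3760977$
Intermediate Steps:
$R{\left(E,N \right)} = 23 + N$ ($R{\left(E,N \right)} = N + 23 = 23 + N$)
$S{\left(R{\left(-27,-13 \right)} \right)} + 3760631 = 346 + 3760631 = 3760977$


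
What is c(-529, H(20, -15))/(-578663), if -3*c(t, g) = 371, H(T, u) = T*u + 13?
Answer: 371/1735989 ≈ 0.00021371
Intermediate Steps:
H(T, u) = 13 + T*u
c(t, g) = -371/3 (c(t, g) = -1/3*371 = -371/3)
c(-529, H(20, -15))/(-578663) = -371/3/(-578663) = -371/3*(-1/578663) = 371/1735989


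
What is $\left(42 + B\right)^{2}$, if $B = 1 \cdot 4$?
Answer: $2116$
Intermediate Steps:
$B = 4$
$\left(42 + B\right)^{2} = \left(42 + 4\right)^{2} = 46^{2} = 2116$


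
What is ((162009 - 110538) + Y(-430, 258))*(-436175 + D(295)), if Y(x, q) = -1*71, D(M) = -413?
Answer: -22440623200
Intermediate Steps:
Y(x, q) = -71
((162009 - 110538) + Y(-430, 258))*(-436175 + D(295)) = ((162009 - 110538) - 71)*(-436175 - 413) = (51471 - 71)*(-436588) = 51400*(-436588) = -22440623200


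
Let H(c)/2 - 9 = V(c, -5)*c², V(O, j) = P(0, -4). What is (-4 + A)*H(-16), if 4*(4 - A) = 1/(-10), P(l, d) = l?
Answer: 9/20 ≈ 0.45000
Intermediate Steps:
V(O, j) = 0
A = 161/40 (A = 4 - ¼/(-10) = 4 - ¼*(-⅒) = 4 + 1/40 = 161/40 ≈ 4.0250)
H(c) = 18 (H(c) = 18 + 2*(0*c²) = 18 + 2*0 = 18 + 0 = 18)
(-4 + A)*H(-16) = (-4 + 161/40)*18 = (1/40)*18 = 9/20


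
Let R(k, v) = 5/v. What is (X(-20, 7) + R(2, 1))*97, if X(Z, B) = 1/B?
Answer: 3492/7 ≈ 498.86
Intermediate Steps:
(X(-20, 7) + R(2, 1))*97 = (1/7 + 5/1)*97 = (1/7 + 5*1)*97 = (1/7 + 5)*97 = (36/7)*97 = 3492/7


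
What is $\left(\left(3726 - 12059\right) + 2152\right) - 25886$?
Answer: $-32067$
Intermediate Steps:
$\left(\left(3726 - 12059\right) + 2152\right) - 25886 = \left(-8333 + 2152\right) - 25886 = -6181 - 25886 = -32067$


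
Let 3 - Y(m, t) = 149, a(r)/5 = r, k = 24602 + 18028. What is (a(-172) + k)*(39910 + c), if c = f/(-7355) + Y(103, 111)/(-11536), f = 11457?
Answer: 7071919662141003/4242364 ≈ 1.6670e+9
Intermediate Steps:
k = 42630
a(r) = 5*r
Y(m, t) = -146 (Y(m, t) = 3 - 1*149 = 3 - 149 = -146)
c = -65547061/42423640 (c = 11457/(-7355) - 146/(-11536) = 11457*(-1/7355) - 146*(-1/11536) = -11457/7355 + 73/5768 = -65547061/42423640 ≈ -1.5451)
(a(-172) + k)*(39910 + c) = (5*(-172) + 42630)*(39910 - 65547061/42423640) = (-860 + 42630)*(1693061925339/42423640) = 41770*(1693061925339/42423640) = 7071919662141003/4242364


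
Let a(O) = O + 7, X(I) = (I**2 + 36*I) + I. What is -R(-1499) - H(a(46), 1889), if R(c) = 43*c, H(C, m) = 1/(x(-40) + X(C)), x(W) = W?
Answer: 304881609/4730 ≈ 64457.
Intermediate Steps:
X(I) = I**2 + 37*I
a(O) = 7 + O
H(C, m) = 1/(-40 + C*(37 + C))
-R(-1499) - H(a(46), 1889) = -43*(-1499) - 1/(-40 + (7 + 46)*(37 + (7 + 46))) = -1*(-64457) - 1/(-40 + 53*(37 + 53)) = 64457 - 1/(-40 + 53*90) = 64457 - 1/(-40 + 4770) = 64457 - 1/4730 = 304881609/4730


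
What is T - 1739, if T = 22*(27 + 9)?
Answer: -947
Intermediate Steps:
T = 792 (T = 22*36 = 792)
T - 1739 = 792 - 1739 = -947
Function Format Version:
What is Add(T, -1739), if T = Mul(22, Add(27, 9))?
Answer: -947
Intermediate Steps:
T = 792 (T = Mul(22, 36) = 792)
Add(T, -1739) = Add(792, -1739) = -947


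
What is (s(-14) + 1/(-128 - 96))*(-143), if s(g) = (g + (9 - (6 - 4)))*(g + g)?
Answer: -6278129/224 ≈ -28027.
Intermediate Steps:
s(g) = 2*g*(7 + g) (s(g) = (g + (9 - 1*2))*(2*g) = (g + (9 - 2))*(2*g) = (g + 7)*(2*g) = (7 + g)*(2*g) = 2*g*(7 + g))
(s(-14) + 1/(-128 - 96))*(-143) = (2*(-14)*(7 - 14) + 1/(-128 - 96))*(-143) = (2*(-14)*(-7) + 1/(-224))*(-143) = (196 - 1/224)*(-143) = (43903/224)*(-143) = -6278129/224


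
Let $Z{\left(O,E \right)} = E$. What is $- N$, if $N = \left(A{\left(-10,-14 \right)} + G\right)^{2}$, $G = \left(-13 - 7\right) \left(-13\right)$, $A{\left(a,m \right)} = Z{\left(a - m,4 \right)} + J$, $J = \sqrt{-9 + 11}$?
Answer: $- \left(264 + \sqrt{2}\right)^{2} \approx -70445.0$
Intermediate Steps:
$J = \sqrt{2} \approx 1.4142$
$A{\left(a,m \right)} = 4 + \sqrt{2}$
$G = 260$ ($G = \left(-20\right) \left(-13\right) = 260$)
$N = \left(264 + \sqrt{2}\right)^{2}$ ($N = \left(\left(4 + \sqrt{2}\right) + 260\right)^{2} = \left(264 + \sqrt{2}\right)^{2} \approx 70445.0$)
$- N = - \left(264 + \sqrt{2}\right)^{2}$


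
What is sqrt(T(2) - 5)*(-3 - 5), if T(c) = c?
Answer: -8*I*sqrt(3) ≈ -13.856*I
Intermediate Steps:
sqrt(T(2) - 5)*(-3 - 5) = sqrt(2 - 5)*(-3 - 5) = sqrt(-3)*(-8) = (I*sqrt(3))*(-8) = -8*I*sqrt(3)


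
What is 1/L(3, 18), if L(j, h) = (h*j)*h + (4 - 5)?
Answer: 1/971 ≈ 0.0010299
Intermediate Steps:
L(j, h) = -1 + j*h² (L(j, h) = j*h² - 1 = -1 + j*h²)
1/L(3, 18) = 1/(-1 + 3*18²) = 1/(-1 + 3*324) = 1/(-1 + 972) = 1/971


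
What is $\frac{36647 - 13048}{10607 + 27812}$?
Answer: $\frac{23599}{38419} \approx 0.61425$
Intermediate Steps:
$\frac{36647 - 13048}{10607 + 27812} = \frac{23599}{38419}$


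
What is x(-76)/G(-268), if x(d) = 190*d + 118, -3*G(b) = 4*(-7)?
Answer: -3069/2 ≈ -1534.5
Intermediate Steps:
G(b) = 28/3 (G(b) = -4*(-7)/3 = -⅓*(-28) = 28/3)
x(d) = 118 + 190*d
x(-76)/G(-268) = (118 + 190*(-76))/(28/3) = (118 - 14440)*(3/28) = -14322*3/28 = -3069/2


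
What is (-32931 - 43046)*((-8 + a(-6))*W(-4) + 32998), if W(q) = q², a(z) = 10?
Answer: -2509520310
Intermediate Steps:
(-32931 - 43046)*((-8 + a(-6))*W(-4) + 32998) = (-32931 - 43046)*((-8 + 10)*(-4)² + 32998) = -75977*(2*16 + 32998) = -75977*(32 + 32998) = -75977*33030 = -2509520310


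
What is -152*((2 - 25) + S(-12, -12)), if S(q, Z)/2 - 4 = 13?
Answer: -1672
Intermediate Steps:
S(q, Z) = 34 (S(q, Z) = 8 + 2*13 = 8 + 26 = 34)
-152*((2 - 25) + S(-12, -12)) = -152*((2 - 25) + 34) = -152*(-23 + 34) = -152*11 = -1672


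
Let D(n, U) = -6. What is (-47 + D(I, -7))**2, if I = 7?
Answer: 2809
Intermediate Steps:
(-47 + D(I, -7))**2 = (-47 - 6)**2 = (-53)**2 = 2809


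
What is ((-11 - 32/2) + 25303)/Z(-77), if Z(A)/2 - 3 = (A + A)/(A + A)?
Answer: 6319/2 ≈ 3159.5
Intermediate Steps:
Z(A) = 8 (Z(A) = 6 + 2*((A + A)/(A + A)) = 6 + 2*((2*A)/((2*A))) = 6 + 2*((2*A)*(1/(2*A))) = 6 + 2*1 = 6 + 2 = 8)
((-11 - 32/2) + 25303)/Z(-77) = ((-11 - 32/2) + 25303)/8 = ((-11 - 32*1/2) + 25303)*(1/8) = ((-11 - 16) + 25303)*(1/8) = (-27 + 25303)*(1/8) = 25276*(1/8) = 6319/2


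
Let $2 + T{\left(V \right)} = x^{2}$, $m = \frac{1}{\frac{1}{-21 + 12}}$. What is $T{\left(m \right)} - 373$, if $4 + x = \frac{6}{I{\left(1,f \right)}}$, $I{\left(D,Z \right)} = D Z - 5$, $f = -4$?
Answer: $- \frac{3179}{9} \approx -353.22$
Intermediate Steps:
$m = -9$ ($m = \frac{1}{\frac{1}{-9}} = \frac{1}{- \frac{1}{9}} = -9$)
$I{\left(D,Z \right)} = -5 + D Z$
$x = - \frac{14}{3}$ ($x = -4 + \frac{6}{-5 + 1 \left(-4\right)} = -4 + \frac{6}{-5 - 4} = -4 + \frac{6}{-9} = -4 + 6 \left(- \frac{1}{9}\right) = -4 - \frac{2}{3} = - \frac{14}{3} \approx -4.6667$)
$T{\left(V \right)} = \frac{178}{9}$ ($T{\left(V \right)} = -2 + \left(- \frac{14}{3}\right)^{2} = -2 + \frac{196}{9} = \frac{178}{9}$)
$T{\left(m \right)} - 373 = \frac{178}{9} - 373 = - \frac{3179}{9}$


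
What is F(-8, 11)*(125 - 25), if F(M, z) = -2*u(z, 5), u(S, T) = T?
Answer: -1000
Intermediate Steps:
F(M, z) = -10 (F(M, z) = -2*5 = -10)
F(-8, 11)*(125 - 25) = -10*(125 - 25) = -10*100 = -1000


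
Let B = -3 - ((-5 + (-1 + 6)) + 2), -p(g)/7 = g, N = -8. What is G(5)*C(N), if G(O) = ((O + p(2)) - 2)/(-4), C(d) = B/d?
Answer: 55/32 ≈ 1.7188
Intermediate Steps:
p(g) = -7*g
B = -5 (B = -3 - ((-5 + 5) + 2) = -3 - (0 + 2) = -3 - 1*2 = -3 - 2 = -5)
C(d) = -5/d
G(O) = 4 - O/4 (G(O) = ((O - 7*2) - 2)/(-4) = ((O - 14) - 2)*(-¼) = ((-14 + O) - 2)*(-¼) = (-16 + O)*(-¼) = 4 - O/4)
G(5)*C(N) = (4 - ¼*5)*(-5/(-8)) = (4 - 5/4)*(-5*(-⅛)) = (11/4)*(5/8) = 55/32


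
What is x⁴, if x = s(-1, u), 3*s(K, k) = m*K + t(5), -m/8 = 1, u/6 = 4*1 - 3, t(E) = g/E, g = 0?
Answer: 4096/81 ≈ 50.568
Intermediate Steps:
t(E) = 0 (t(E) = 0/E = 0)
u = 6 (u = 6*(4*1 - 3) = 6*(4 - 3) = 6*1 = 6)
m = -8 (m = -8*1 = -8)
s(K, k) = -8*K/3 (s(K, k) = (-8*K + 0)/3 = (-8*K)/3 = -8*K/3)
x = 8/3 (x = -8/3*(-1) = 8/3 ≈ 2.6667)
x⁴ = (8/3)⁴ = 4096/81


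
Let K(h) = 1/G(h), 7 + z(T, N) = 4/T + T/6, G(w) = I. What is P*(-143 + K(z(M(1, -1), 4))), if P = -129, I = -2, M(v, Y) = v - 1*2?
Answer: 37023/2 ≈ 18512.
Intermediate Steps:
M(v, Y) = -2 + v (M(v, Y) = v - 2 = -2 + v)
G(w) = -2
z(T, N) = -7 + 4/T + T/6 (z(T, N) = -7 + (4/T + T/6) = -7 + 4/T + T/6)
K(h) = -½ (K(h) = 1/(-2) = -½)
P*(-143 + K(z(M(1, -1), 4))) = -129*(-143 - ½) = -129*(-287/2) = 37023/2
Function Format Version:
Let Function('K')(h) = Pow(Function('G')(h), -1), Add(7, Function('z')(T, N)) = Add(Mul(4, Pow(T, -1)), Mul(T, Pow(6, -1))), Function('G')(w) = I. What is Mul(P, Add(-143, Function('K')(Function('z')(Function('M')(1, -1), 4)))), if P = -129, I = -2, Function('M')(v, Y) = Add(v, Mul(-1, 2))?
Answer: Rational(37023, 2) ≈ 18512.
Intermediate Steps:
Function('M')(v, Y) = Add(-2, v) (Function('M')(v, Y) = Add(v, -2) = Add(-2, v))
Function('G')(w) = -2
Function('z')(T, N) = Add(-7, Mul(4, Pow(T, -1)), Mul(Rational(1, 6), T)) (Function('z')(T, N) = Add(-7, Add(Mul(4, Pow(T, -1)), Mul(T, Pow(6, -1)))) = Add(-7, Add(Mul(4, Pow(T, -1)), Mul(T, Rational(1, 6)))) = Add(-7, Add(Mul(4, Pow(T, -1)), Mul(Rational(1, 6), T))) = Add(-7, Mul(4, Pow(T, -1)), Mul(Rational(1, 6), T)))
Function('K')(h) = Rational(-1, 2) (Function('K')(h) = Pow(-2, -1) = Rational(-1, 2))
Mul(P, Add(-143, Function('K')(Function('z')(Function('M')(1, -1), 4)))) = Mul(-129, Add(-143, Rational(-1, 2))) = Mul(-129, Rational(-287, 2)) = Rational(37023, 2)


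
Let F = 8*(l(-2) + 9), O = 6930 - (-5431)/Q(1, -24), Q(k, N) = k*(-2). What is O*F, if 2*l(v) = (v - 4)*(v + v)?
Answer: 708036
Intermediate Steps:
Q(k, N) = -2*k
l(v) = v*(-4 + v) (l(v) = ((v - 4)*(v + v))/2 = ((-4 + v)*(2*v))/2 = (2*v*(-4 + v))/2 = v*(-4 + v))
O = 8429/2 (O = 6930 - (-5431)/((-2*1)) = 6930 - (-5431)/(-2) = 6930 - (-5431)*(-1)/2 = 6930 - 1*5431/2 = 6930 - 5431/2 = 8429/2 ≈ 4214.5)
F = 168 (F = 8*(-2*(-4 - 2) + 9) = 8*(-2*(-6) + 9) = 8*(12 + 9) = 8*21 = 168)
O*F = (8429/2)*168 = 708036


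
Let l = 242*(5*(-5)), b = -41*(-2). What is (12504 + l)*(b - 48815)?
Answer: -314522782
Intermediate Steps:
b = 82
l = -6050 (l = 242*(-25) = -6050)
(12504 + l)*(b - 48815) = (12504 - 6050)*(82 - 48815) = 6454*(-48733) = -314522782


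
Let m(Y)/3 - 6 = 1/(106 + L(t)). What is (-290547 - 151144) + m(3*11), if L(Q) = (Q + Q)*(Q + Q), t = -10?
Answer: -223486535/506 ≈ -4.4167e+5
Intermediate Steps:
L(Q) = 4*Q² (L(Q) = (2*Q)*(2*Q) = 4*Q²)
m(Y) = 9111/506 (m(Y) = 18 + 3/(106 + 4*(-10)²) = 18 + 3/(106 + 4*100) = 18 + 3/(106 + 400) = 18 + 3/506 = 9111/506)
(-290547 - 151144) + m(3*11) = (-290547 - 151144) + 9111/506 = -441691 + 9111/506 = -223486535/506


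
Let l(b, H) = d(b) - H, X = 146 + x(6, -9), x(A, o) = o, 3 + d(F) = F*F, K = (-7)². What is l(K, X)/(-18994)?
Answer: -2261/18994 ≈ -0.11904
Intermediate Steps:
K = 49
d(F) = -3 + F² (d(F) = -3 + F*F = -3 + F²)
X = 137 (X = 146 - 9 = 137)
l(b, H) = -3 + b² - H (l(b, H) = (-3 + b²) - H = -3 + b² - H)
l(K, X)/(-18994) = (-3 + 49² - 1*137)/(-18994) = (-3 + 2401 - 137)*(-1/18994) = 2261*(-1/18994) = -2261/18994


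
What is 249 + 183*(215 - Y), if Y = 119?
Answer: 17817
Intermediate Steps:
249 + 183*(215 - Y) = 249 + 183*(215 - 1*119) = 249 + 183*(215 - 119) = 249 + 183*96 = 249 + 17568 = 17817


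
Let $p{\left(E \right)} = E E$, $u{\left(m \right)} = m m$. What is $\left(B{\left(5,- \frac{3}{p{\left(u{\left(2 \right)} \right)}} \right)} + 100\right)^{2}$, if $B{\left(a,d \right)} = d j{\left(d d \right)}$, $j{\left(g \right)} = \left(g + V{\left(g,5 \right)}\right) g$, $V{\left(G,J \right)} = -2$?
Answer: $\frac{10997964604334761}{1099511627776} \approx 10003.0$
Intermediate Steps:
$u{\left(m \right)} = m^{2}$
$p{\left(E \right)} = E^{2}$
$j{\left(g \right)} = g \left(-2 + g\right)$ ($j{\left(g \right)} = \left(g - 2\right) g = \left(-2 + g\right) g = g \left(-2 + g\right)$)
$B{\left(a,d \right)} = d^{3} \left(-2 + d^{2}\right)$ ($B{\left(a,d \right)} = d d d \left(-2 + d d\right) = d d^{2} \left(-2 + d^{2}\right) = d^{3} \left(-2 + d^{2}\right)$)
$\left(B{\left(5,- \frac{3}{p{\left(u{\left(2 \right)} \right)}} \right)} + 100\right)^{2} = \left(\left(- \frac{3}{\left(2^{2}\right)^{2}}\right)^{3} \left(-2 + \left(- \frac{3}{\left(2^{2}\right)^{2}}\right)^{2}\right) + 100\right)^{2} = \left(\left(- \frac{3}{4^{2}}\right)^{3} \left(-2 + \left(- \frac{3}{4^{2}}\right)^{2}\right) + 100\right)^{2} = \left(\left(- \frac{3}{16}\right)^{3} \left(-2 + \left(- \frac{3}{16}\right)^{2}\right) + 100\right)^{2} = \left(- \frac{27 \left(-2 + \frac{9}{256}\right)}{4096} + 100\right)^{2} = \left(\left(- \frac{27}{4096}\right) \left(- \frac{503}{256}\right) + 100\right)^{2} = \left(\frac{13581}{1048576} + 100\right)^{2} = \left(\frac{104871181}{1048576}\right)^{2} = \frac{10997964604334761}{1099511627776}$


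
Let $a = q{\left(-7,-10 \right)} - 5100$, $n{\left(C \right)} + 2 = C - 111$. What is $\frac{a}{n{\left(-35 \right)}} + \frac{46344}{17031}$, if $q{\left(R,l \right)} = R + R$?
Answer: $\frac{15659241}{420098} \approx 37.275$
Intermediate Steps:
$q{\left(R,l \right)} = 2 R$
$n{\left(C \right)} = -113 + C$ ($n{\left(C \right)} = -2 + \left(C - 111\right) = -2 + \left(-111 + C\right) = -113 + C$)
$a = -5114$ ($a = 2 \left(-7\right) - 5100 = -14 - 5100 = -5114$)
$\frac{a}{n{\left(-35 \right)}} + \frac{46344}{17031} = - \frac{5114}{-113 - 35} + \frac{46344}{17031} = - \frac{5114}{-148} + 46344 \cdot \frac{1}{17031} = \left(-5114\right) \left(- \frac{1}{148}\right) + \frac{15448}{5677} = \frac{2557}{74} + \frac{15448}{5677} = \frac{15659241}{420098}$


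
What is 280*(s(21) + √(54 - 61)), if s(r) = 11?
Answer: 3080 + 280*I*√7 ≈ 3080.0 + 740.81*I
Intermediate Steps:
280*(s(21) + √(54 - 61)) = 280*(11 + √(54 - 61)) = 280*(11 + √(-7)) = 280*(11 + I*√7) = 3080 + 280*I*√7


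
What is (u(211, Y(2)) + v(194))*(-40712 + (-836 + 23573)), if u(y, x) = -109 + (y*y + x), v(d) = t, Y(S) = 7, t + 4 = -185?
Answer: -795034250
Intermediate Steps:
t = -189 (t = -4 - 185 = -189)
v(d) = -189
u(y, x) = -109 + x + y² (u(y, x) = -109 + (y² + x) = -109 + (x + y²) = -109 + x + y²)
(u(211, Y(2)) + v(194))*(-40712 + (-836 + 23573)) = ((-109 + 7 + 211²) - 189)*(-40712 + (-836 + 23573)) = ((-109 + 7 + 44521) - 189)*(-40712 + 22737) = (44419 - 189)*(-17975) = 44230*(-17975) = -795034250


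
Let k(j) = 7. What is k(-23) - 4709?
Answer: -4702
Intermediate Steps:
k(-23) - 4709 = 7 - 4709 = -4702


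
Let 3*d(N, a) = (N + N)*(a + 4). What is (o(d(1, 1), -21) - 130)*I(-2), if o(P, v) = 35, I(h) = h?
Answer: 190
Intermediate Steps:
d(N, a) = 2*N*(4 + a)/3 (d(N, a) = ((N + N)*(a + 4))/3 = ((2*N)*(4 + a))/3 = (2*N*(4 + a))/3 = 2*N*(4 + a)/3)
(o(d(1, 1), -21) - 130)*I(-2) = (35 - 130)*(-2) = -95*(-2) = 190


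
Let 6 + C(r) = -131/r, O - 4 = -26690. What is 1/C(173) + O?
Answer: -31196107/1169 ≈ -26686.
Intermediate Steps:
O = -26686 (O = 4 - 26690 = -26686)
C(r) = -6 - 131/r
1/C(173) + O = 1/(-6 - 131/173) - 26686 = 1/(-1169/173) - 26686 = -173/1169 - 26686 = -31196107/1169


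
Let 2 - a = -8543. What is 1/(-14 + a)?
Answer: 1/8531 ≈ 0.00011722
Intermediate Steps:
a = 8545 (a = 2 - 1*(-8543) = 2 + 8543 = 8545)
1/(-14 + a) = 1/(-14 + 8545) = 1/8531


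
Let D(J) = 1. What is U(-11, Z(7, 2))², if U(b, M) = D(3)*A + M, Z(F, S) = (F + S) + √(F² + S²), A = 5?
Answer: (14 + √53)² ≈ 452.84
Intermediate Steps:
Z(F, S) = F + S + √(F² + S²)
U(b, M) = 5 + M (U(b, M) = 1*5 + M = 5 + M)
U(-11, Z(7, 2))² = (5 + (7 + 2 + √(7² + 2²)))² = (5 + (7 + 2 + √(49 + 4)))² = (5 + (7 + 2 + √53))² = (5 + (9 + √53))² = (14 + √53)²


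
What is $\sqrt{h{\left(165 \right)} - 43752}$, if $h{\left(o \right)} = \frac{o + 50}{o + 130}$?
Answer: $\frac{5 i \sqrt{6091927}}{59} \approx 209.17 i$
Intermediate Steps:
$h{\left(o \right)} = \frac{50 + o}{130 + o}$
$\sqrt{h{\left(165 \right)} - 43752} = \sqrt{\frac{50 + 165}{130 + 165} - 43752} = \sqrt{\frac{1}{295} \cdot 215 - 43752} = \sqrt{\frac{43}{59} - 43752} = \sqrt{- \frac{2581325}{59}} = \frac{5 i \sqrt{6091927}}{59}$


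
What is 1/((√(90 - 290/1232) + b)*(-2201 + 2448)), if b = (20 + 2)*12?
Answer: 162624/10590727927 - 2*√8515430/10590727927 ≈ 1.4804e-5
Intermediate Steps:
b = 264 (b = 22*12 = 264)
1/((√(90 - 290/1232) + b)*(-2201 + 2448)) = 1/((√(90 - 290/1232) + 264)*(-2201 + 2448)) = 1/((√(90 - 290*1/1232) + 264)*247) = 1/((√(90 - 145/616) + 264)*247) = 1/((√(55295/616) + 264)*247) = 1/((√8515430/308 + 264)*247) = 1/((264 + √8515430/308)*247) = 1/(65208 + 247*√8515430/308)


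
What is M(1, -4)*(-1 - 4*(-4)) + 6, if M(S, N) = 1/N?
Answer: 9/4 ≈ 2.2500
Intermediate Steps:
M(1, -4)*(-1 - 4*(-4)) + 6 = (-1 - 4*(-4))/(-4) + 6 = -(-1 + 16)/4 + 6 = -¼*15 + 6 = -15/4 + 6 = 9/4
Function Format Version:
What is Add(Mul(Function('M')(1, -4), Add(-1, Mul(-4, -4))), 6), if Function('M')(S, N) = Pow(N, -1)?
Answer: Rational(9, 4) ≈ 2.2500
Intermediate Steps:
Add(Mul(Function('M')(1, -4), Add(-1, Mul(-4, -4))), 6) = Add(Mul(Pow(-4, -1), Add(-1, Mul(-4, -4))), 6) = Add(Mul(Rational(-1, 4), Add(-1, 16)), 6) = Add(Mul(Rational(-1, 4), 15), 6) = Add(Rational(-15, 4), 6) = Rational(9, 4)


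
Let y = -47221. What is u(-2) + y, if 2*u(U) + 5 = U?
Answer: -94449/2 ≈ -47225.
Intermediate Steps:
u(U) = -5/2 + U/2
u(-2) + y = (-5/2 + (½)*(-2)) - 47221 = (-5/2 - 1) - 47221 = -7/2 - 47221 = -94449/2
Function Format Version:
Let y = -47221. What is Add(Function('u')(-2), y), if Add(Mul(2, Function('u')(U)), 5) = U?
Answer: Rational(-94449, 2) ≈ -47225.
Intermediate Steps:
Function('u')(U) = Add(Rational(-5, 2), Mul(Rational(1, 2), U))
Add(Function('u')(-2), y) = Add(Add(Rational(-5, 2), Mul(Rational(1, 2), -2)), -47221) = Add(Add(Rational(-5, 2), -1), -47221) = Add(Rational(-7, 2), -47221) = Rational(-94449, 2)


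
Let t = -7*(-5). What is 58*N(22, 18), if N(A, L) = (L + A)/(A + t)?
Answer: 2320/57 ≈ 40.702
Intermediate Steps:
t = 35
N(A, L) = (A + L)/(35 + A) (N(A, L) = (L + A)/(A + 35) = (A + L)/(35 + A))
58*N(22, 18) = 58*((22 + 18)/(35 + 22)) = 58*(40/57) = 2320/57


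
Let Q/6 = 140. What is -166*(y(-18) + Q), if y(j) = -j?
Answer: -142428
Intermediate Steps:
Q = 840 (Q = 6*140 = 840)
-166*(y(-18) + Q) = -166*(-1*(-18) + 840) = -166*(18 + 840) = -166*858 = -142428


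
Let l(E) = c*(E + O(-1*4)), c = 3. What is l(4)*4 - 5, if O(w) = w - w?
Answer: 43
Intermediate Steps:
O(w) = 0
l(E) = 3*E (l(E) = 3*(E + 0) = 3*E)
l(4)*4 - 5 = (3*4)*4 - 5 = 12*4 - 5 = 48 - 5 = 43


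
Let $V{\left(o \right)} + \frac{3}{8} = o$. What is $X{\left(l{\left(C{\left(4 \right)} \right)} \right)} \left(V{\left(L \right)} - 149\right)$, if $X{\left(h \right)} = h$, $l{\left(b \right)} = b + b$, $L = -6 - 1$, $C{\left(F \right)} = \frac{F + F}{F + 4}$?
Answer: $- \frac{1251}{4} \approx -312.75$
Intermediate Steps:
$C{\left(F \right)} = \frac{2 F}{4 + F}$
$L = -7$ ($L = -6 - 1 = -7$)
$l{\left(b \right)} = 2 b$
$V{\left(o \right)} = - \frac{3}{8} + o$
$X{\left(l{\left(C{\left(4 \right)} \right)} \right)} \left(V{\left(L \right)} - 149\right) = 2 \cdot 2 \cdot 4 \frac{1}{4 + 4} \left(\left(- \frac{3}{8} - 7\right) - 149\right) = 2 \cdot 2 \cdot 4 \cdot \frac{1}{8} \left(- \frac{59}{8} - 149\right) = 2 \cdot 2 \cdot 4 \cdot \frac{1}{8} \left(- \frac{1251}{8}\right) = 2 \cdot 1 \left(- \frac{1251}{8}\right) = 2 \left(- \frac{1251}{8}\right) = - \frac{1251}{4}$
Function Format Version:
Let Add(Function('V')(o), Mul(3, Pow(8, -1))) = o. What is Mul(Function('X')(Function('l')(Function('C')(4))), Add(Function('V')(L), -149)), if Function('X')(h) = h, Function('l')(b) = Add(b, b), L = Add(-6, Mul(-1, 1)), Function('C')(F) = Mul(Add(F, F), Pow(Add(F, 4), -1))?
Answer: Rational(-1251, 4) ≈ -312.75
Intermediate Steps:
Function('C')(F) = Mul(2, F, Pow(Add(4, F), -1)) (Function('C')(F) = Mul(Mul(2, F), Pow(Add(4, F), -1)) = Mul(2, F, Pow(Add(4, F), -1)))
L = -7 (L = Add(-6, -1) = -7)
Function('l')(b) = Mul(2, b)
Function('V')(o) = Add(Rational(-3, 8), o)
Mul(Function('X')(Function('l')(Function('C')(4))), Add(Function('V')(L), -149)) = Mul(Mul(2, Mul(2, 4, Pow(Add(4, 4), -1))), Add(Add(Rational(-3, 8), -7), -149)) = Mul(Mul(2, Mul(2, 4, Pow(8, -1))), Add(Rational(-59, 8), -149)) = Mul(Mul(2, Mul(2, 4, Rational(1, 8))), Rational(-1251, 8)) = Mul(Mul(2, 1), Rational(-1251, 8)) = Mul(2, Rational(-1251, 8)) = Rational(-1251, 4)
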